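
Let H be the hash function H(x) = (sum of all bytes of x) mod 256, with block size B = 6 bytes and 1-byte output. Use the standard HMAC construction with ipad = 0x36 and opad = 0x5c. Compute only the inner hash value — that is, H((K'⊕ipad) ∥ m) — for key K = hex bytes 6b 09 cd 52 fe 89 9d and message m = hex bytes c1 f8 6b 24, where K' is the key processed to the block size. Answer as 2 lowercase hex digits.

Key hex bytes 6b 09 cd 52 fe 89 9d is 7 bytes > B = 6, so hash it first: H(key) = b7, then zero-pad to 6 bytes: K' = b7 00 00 00 00 00.
K' ⊕ ipad = 81 36 36 36 36 36.
Inner input = 81 36 36 36 36 36 ∥ c1 f8 6b 24.
Inner hash: sum = 129+54+54+54+54+54+193+248+107+36 = 983; mod 256 = 215 → d7.

d7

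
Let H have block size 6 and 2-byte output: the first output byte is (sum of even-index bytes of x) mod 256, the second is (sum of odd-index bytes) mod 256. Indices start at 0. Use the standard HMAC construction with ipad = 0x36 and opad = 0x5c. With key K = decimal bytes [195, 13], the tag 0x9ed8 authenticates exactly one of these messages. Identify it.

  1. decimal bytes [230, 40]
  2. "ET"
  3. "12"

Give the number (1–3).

1

Key decimal bytes [195, 13] = c3 0d is 2 bytes ≤ B = 6; zero-pad to 6 bytes: K' = c3 0d 00 00 00 00.
K' ⊕ ipad = f5 3b 36 36 36 36; K' ⊕ opad = 9f 51 5c 5c 5c 5c.
m1: inner = H(f5 3b 36 36 36 36 e6 28) = 47 cf; tag = H(9f 51 5c 5c 5c 5c 47 cf) = 9ed8 ← matches
m2: inner = H(f5 3b 36 36 36 36 45 54) = a6 fb; tag = H(9f 51 5c 5c 5c 5c a6 fb) = fd04
m3: inner = H(f5 3b 36 36 36 36 31 32) = 92 d9; tag = H(9f 51 5c 5c 5c 5c 92 d9) = e9e2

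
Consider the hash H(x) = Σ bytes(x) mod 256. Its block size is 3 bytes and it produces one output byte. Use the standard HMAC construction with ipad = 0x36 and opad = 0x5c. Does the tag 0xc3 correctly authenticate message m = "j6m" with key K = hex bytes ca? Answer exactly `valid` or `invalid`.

Key hex bytes ca is 1 byte ≤ B = 3; zero-pad to 3 bytes: K' = ca 00 00.
K' ⊕ ipad = fc 36 36; K' ⊕ opad = 96 5c 5c.
Inner hash: sum = 252+54+54+106+54+109 = 629; mod 256 = 117 → 75.
Outer hash (recomputed tag): sum = 150+92+92+117 = 451; mod 256 = 195 → c3.
Recomputed tag = c3; claimed = c3 → match.

valid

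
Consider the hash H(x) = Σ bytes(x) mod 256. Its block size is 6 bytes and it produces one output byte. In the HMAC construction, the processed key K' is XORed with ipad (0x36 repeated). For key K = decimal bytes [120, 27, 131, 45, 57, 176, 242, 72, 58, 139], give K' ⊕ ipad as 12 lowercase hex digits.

Key decimal bytes [120, 27, 131, 45, 57, 176, 242, 72, 58, 139] = 78 1b 83 2d 39 b0 f2 48 3a 8b is 10 bytes > B = 6, so hash it first: H(key) = 2b, then zero-pad to 6 bytes: K' = 2b 00 00 00 00 00.
XOR each byte with 0x36: 2b⊕36=1d, 00⊕36=36, 00⊕36=36, 00⊕36=36, 00⊕36=36, 00⊕36=36.

1d3636363636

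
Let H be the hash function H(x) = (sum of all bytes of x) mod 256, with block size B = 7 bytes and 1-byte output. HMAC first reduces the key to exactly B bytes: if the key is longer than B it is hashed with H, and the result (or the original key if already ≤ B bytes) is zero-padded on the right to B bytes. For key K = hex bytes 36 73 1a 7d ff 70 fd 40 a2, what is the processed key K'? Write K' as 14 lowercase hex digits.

8e000000000000

|K| = 9 > B = 7, so first hash the key.
H(K): sum = 54+115+26+125+255+112+253+64+162 = 1166; mod 256 = 142 → 8e.
Zero-pad H(K) = 8e to 7 bytes: K' = 8e 00 00 00 00 00 00.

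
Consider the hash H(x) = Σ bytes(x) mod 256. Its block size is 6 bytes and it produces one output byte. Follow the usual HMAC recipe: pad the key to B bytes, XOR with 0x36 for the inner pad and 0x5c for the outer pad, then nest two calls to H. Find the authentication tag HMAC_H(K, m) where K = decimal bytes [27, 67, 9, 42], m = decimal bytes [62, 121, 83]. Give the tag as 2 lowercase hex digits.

5c

Key decimal bytes [27, 67, 9, 42] = 1b 43 09 2a is 4 bytes ≤ B = 6; zero-pad to 6 bytes: K' = 1b 43 09 2a 00 00.
K' ⊕ ipad = 2d 75 3f 1c 36 36.  K' ⊕ opad = 47 1f 55 76 5c 5c.
Inner input = (K'⊕ipad) ∥ m = 2d 75 3f 1c 36 36 ∥ 3e 79 53.
Inner hash: sum = 45+117+63+28+54+54+62+121+83 = 627; mod 256 = 115 → 73.
Outer input = (K'⊕opad) ∥ inner = 47 1f 55 76 5c 5c ∥ 73.
Outer hash (tag): sum = 71+31+85+118+92+92+115 = 604; mod 256 = 92 → 5c.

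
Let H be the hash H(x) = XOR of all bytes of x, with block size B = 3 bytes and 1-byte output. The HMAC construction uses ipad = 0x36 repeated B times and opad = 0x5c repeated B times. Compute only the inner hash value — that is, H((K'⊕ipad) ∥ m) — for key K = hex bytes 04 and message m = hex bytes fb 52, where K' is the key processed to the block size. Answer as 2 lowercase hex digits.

9b

Key hex bytes 04 is 1 byte ≤ B = 3; zero-pad to 3 bytes: K' = 04 00 00.
K' ⊕ ipad = 32 36 36.
Inner input = 32 36 36 ∥ fb 52.
Inner hash: XOR 32⊕36⊕36⊕fb⊕52 = 9b.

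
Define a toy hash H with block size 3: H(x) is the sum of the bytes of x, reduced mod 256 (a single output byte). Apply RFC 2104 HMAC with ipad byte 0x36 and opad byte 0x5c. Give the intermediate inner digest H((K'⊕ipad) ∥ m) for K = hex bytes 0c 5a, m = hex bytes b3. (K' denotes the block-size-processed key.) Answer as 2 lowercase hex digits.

8f

Key hex bytes 0c 5a is 2 bytes ≤ B = 3; zero-pad to 3 bytes: K' = 0c 5a 00.
K' ⊕ ipad = 3a 6c 36.
Inner input = 3a 6c 36 ∥ b3.
Inner hash: sum = 58+108+54+179 = 399; mod 256 = 143 → 8f.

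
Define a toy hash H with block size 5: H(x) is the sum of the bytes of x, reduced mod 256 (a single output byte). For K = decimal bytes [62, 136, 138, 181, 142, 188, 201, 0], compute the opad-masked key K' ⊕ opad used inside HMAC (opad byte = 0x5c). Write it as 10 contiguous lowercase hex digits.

445c5c5c5c

Key decimal bytes [62, 136, 138, 181, 142, 188, 201, 0] = 3e 88 8a b5 8e bc c9 00 is 8 bytes > B = 5, so hash it first: H(key) = 18, then zero-pad to 5 bytes: K' = 18 00 00 00 00.
XOR each byte with 0x5c: 18⊕5c=44, 00⊕5c=5c, 00⊕5c=5c, 00⊕5c=5c, 00⊕5c=5c.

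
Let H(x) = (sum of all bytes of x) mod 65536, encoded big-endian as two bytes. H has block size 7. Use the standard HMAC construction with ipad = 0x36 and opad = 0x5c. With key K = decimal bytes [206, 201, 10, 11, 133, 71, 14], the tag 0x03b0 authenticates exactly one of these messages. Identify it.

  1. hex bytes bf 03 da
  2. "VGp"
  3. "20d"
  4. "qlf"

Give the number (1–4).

3

Key decimal bytes [206, 201, 10, 11, 133, 71, 14] = ce c9 0a 0b 85 47 0e is exactly B = 7 bytes: K' = ce c9 0a 0b 85 47 0e.
K' ⊕ ipad = f8 ff 3c 3d b3 71 38; K' ⊕ opad = 92 95 56 57 d9 1b 52.
m1: inner = H(f8 ff 3c 3d b3 71 38 bf 03 da) = 05 68; tag = H(92 95 56 57 d9 1b 52 05 68) = 0387
m2: inner = H(f8 ff 3c 3d b3 71 38 56 47 70) = 04 d9; tag = H(92 95 56 57 d9 1b 52 04 d9) = 03f7
m3: inner = H(f8 ff 3c 3d b3 71 38 32 30 64) = 04 92; tag = H(92 95 56 57 d9 1b 52 04 92) = 03b0 ← matches
m4: inner = H(f8 ff 3c 3d b3 71 38 71 6c 66) = 05 0f; tag = H(92 95 56 57 d9 1b 52 05 0f) = 032e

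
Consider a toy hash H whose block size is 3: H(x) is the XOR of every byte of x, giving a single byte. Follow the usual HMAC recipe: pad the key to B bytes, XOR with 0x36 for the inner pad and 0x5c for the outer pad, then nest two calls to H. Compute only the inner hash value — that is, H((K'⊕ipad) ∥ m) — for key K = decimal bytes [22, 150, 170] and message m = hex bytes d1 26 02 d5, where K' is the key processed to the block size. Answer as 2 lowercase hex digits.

Key decimal bytes [22, 150, 170] = 16 96 aa is exactly B = 3 bytes: K' = 16 96 aa.
K' ⊕ ipad = 20 a0 9c.
Inner input = 20 a0 9c ∥ d1 26 02 d5.
Inner hash: XOR 20⊕a0⊕9c⊕d1⊕26⊕02⊕d5 = 3c.

3c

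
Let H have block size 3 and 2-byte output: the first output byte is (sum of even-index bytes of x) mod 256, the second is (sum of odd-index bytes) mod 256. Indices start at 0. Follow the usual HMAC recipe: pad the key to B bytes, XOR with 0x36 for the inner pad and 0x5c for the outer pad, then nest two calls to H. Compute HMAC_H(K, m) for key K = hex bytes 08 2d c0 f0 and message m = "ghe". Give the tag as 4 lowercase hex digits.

Key hex bytes 08 2d c0 f0 is 4 bytes > B = 3, so hash it first: H(key) = c8 1d, then zero-pad to 3 bytes: K' = c8 1d 00.
K' ⊕ ipad = fe 2b 36.  K' ⊕ opad = 94 41 5c.
Inner input = (K'⊕ipad) ∥ m = fe 2b 36 ∥ 67 68 65.
Inner hash: even-index sum = 412 mod 256 = 156; odd-index sum = 247 mod 256 = 247 → 9c f7.
Outer input = (K'⊕opad) ∥ inner = 94 41 5c ∥ 9c f7.
Outer hash (tag): even-index sum = 487 mod 256 = 231; odd-index sum = 221 mod 256 = 221 → e7 dd.

e7dd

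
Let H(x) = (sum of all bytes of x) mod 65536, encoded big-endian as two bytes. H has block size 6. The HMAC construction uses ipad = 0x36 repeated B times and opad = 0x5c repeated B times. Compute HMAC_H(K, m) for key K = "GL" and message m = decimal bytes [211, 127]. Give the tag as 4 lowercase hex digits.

01b3

Key "GL" = 47 4c is 2 bytes ≤ B = 6; zero-pad to 6 bytes: K' = 47 4c 00 00 00 00.
K' ⊕ ipad = 71 7a 36 36 36 36.  K' ⊕ opad = 1b 10 5c 5c 5c 5c.
Inner input = (K'⊕ipad) ∥ m = 71 7a 36 36 36 36 ∥ d3 7f.
Inner hash: sum = 113+122+54+54+54+54+211+127 = 789 → 03 15.
Outer input = (K'⊕opad) ∥ inner = 1b 10 5c 5c 5c 5c ∥ 03 15.
Outer hash (tag): sum = 27+16+92+92+92+92+3+21 = 435 → 01 b3.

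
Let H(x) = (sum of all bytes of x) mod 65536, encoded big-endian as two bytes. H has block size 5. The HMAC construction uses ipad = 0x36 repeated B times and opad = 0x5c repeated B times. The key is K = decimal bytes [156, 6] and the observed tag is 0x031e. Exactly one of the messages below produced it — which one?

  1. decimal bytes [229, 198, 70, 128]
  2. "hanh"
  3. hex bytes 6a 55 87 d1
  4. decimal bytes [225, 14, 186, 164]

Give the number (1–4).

Key decimal bytes [156, 6] = 9c 06 is 2 bytes ≤ B = 5; zero-pad to 5 bytes: K' = 9c 06 00 00 00.
K' ⊕ ipad = aa 30 36 36 36; K' ⊕ opad = c0 5a 5c 5c 5c.
m1: inner = H(aa 30 36 36 36 e5 c6 46 80) = 03 ed; tag = H(c0 5a 5c 5c 5c 03 ed) = 031e ← matches
m2: inner = H(aa 30 36 36 36 68 61 6e 68) = 03 1b; tag = H(c0 5a 5c 5c 5c 03 1b) = 024c
m3: inner = H(aa 30 36 36 36 6a 55 87 d1) = 03 93; tag = H(c0 5a 5c 5c 5c 03 93) = 02c4
m4: inner = H(aa 30 36 36 36 e1 0e ba a4) = 03 c9; tag = H(c0 5a 5c 5c 5c 03 c9) = 02fa

1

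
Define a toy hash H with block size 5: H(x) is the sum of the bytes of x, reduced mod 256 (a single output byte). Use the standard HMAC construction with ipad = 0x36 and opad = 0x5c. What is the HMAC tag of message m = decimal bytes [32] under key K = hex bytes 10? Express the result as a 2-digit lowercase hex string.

da

Key hex bytes 10 is 1 byte ≤ B = 5; zero-pad to 5 bytes: K' = 10 00 00 00 00.
K' ⊕ ipad = 26 36 36 36 36.  K' ⊕ opad = 4c 5c 5c 5c 5c.
Inner input = (K'⊕ipad) ∥ m = 26 36 36 36 36 ∥ 20.
Inner hash: sum = 38+54+54+54+54+32 = 286; mod 256 = 30 → 1e.
Outer input = (K'⊕opad) ∥ inner = 4c 5c 5c 5c 5c ∥ 1e.
Outer hash (tag): sum = 76+92+92+92+92+30 = 474; mod 256 = 218 → da.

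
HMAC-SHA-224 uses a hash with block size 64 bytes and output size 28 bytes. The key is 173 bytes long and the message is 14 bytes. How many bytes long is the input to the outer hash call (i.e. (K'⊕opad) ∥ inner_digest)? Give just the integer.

92

Key is 173 > 64 bytes, so it is hashed to 28 bytes then zero-padded to 64: |K'| = 64.
Outer input = (K'⊕opad) ∥ H(inner) → 64 + 28 = 92 bytes.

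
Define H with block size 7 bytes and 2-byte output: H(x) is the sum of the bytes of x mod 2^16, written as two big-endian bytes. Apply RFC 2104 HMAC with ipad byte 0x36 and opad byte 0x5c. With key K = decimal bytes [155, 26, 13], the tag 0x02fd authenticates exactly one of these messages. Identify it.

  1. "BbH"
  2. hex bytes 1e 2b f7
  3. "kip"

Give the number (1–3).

Key decimal bytes [155, 26, 13] = 9b 1a 0d is 3 bytes ≤ B = 7; zero-pad to 7 bytes: K' = 9b 1a 0d 00 00 00 00.
K' ⊕ ipad = ad 2c 3b 36 36 36 36; K' ⊕ opad = c7 46 51 5c 5c 5c 5c.
m1: inner = H(ad 2c 3b 36 36 36 36 42 62 48) = 02 d8; tag = H(c7 46 51 5c 5c 5c 5c 02 d8) = 03a8
m2: inner = H(ad 2c 3b 36 36 36 36 1e 2b f7) = 03 2c; tag = H(c7 46 51 5c 5c 5c 5c 03 2c) = 02fd ← matches
m3: inner = H(ad 2c 3b 36 36 36 36 6b 69 70) = 03 30; tag = H(c7 46 51 5c 5c 5c 5c 03 30) = 0301

2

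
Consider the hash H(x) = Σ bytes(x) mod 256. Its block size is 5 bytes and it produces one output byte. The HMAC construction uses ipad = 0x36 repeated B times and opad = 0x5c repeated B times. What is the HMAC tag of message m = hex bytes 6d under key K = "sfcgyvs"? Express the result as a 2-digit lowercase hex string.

Key "sfcgyvs" = 73 66 63 67 79 76 73 is 7 bytes > B = 5, so hash it first: H(key) = 05, then zero-pad to 5 bytes: K' = 05 00 00 00 00.
K' ⊕ ipad = 33 36 36 36 36.  K' ⊕ opad = 59 5c 5c 5c 5c.
Inner input = (K'⊕ipad) ∥ m = 33 36 36 36 36 ∥ 6d.
Inner hash: sum = 51+54+54+54+54+109 = 376; mod 256 = 120 → 78.
Outer input = (K'⊕opad) ∥ inner = 59 5c 5c 5c 5c ∥ 78.
Outer hash (tag): sum = 89+92+92+92+92+120 = 577; mod 256 = 65 → 41.

41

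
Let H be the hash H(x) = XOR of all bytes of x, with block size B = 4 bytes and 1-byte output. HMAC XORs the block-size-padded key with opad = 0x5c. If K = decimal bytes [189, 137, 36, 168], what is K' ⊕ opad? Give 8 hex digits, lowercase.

Key decimal bytes [189, 137, 36, 168] = bd 89 24 a8 is exactly B = 4 bytes: K' = bd 89 24 a8.
XOR each byte with 0x5c: bd⊕5c=e1, 89⊕5c=d5, 24⊕5c=78, a8⊕5c=f4.

e1d578f4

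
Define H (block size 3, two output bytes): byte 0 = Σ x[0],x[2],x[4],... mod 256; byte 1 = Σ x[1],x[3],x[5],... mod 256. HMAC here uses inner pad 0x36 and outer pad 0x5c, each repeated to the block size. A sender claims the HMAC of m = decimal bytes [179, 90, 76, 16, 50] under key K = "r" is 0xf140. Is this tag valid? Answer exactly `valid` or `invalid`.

valid

Key "r" = 72 is 1 byte ≤ B = 3; zero-pad to 3 bytes: K' = 72 00 00.
K' ⊕ ipad = 44 36 36; K' ⊕ opad = 2e 5c 5c.
Inner hash: even-index sum = 228 mod 256 = 228; odd-index sum = 359 mod 256 = 103 → e4 67.
Outer hash (recomputed tag): even-index sum = 241 mod 256 = 241; odd-index sum = 320 mod 256 = 64 → f1 40.
Recomputed tag = f140; claimed = f140 → match.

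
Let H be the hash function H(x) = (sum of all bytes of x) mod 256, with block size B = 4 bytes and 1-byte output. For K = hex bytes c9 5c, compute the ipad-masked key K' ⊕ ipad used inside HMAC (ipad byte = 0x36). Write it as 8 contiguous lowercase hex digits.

ff6a3636

Key hex bytes c9 5c is 2 bytes ≤ B = 4; zero-pad to 4 bytes: K' = c9 5c 00 00.
XOR each byte with 0x36: c9⊕36=ff, 5c⊕36=6a, 00⊕36=36, 00⊕36=36.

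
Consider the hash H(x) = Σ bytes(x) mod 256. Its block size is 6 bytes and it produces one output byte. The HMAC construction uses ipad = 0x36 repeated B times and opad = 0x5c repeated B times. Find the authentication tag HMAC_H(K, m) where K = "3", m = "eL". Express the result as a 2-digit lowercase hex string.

Key "3" = 33 is 1 byte ≤ B = 6; zero-pad to 6 bytes: K' = 33 00 00 00 00 00.
K' ⊕ ipad = 05 36 36 36 36 36.  K' ⊕ opad = 6f 5c 5c 5c 5c 5c.
Inner input = (K'⊕ipad) ∥ m = 05 36 36 36 36 36 ∥ 65 4c.
Inner hash: sum = 5+54+54+54+54+54+101+76 = 452; mod 256 = 196 → c4.
Outer input = (K'⊕opad) ∥ inner = 6f 5c 5c 5c 5c 5c ∥ c4.
Outer hash (tag): sum = 111+92+92+92+92+92+196 = 767; mod 256 = 255 → ff.

ff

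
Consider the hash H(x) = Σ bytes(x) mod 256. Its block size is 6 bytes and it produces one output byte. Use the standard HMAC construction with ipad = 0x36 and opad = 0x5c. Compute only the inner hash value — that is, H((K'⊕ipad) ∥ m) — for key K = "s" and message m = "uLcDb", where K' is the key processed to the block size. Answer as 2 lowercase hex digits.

1d

Key "s" = 73 is 1 byte ≤ B = 6; zero-pad to 6 bytes: K' = 73 00 00 00 00 00.
K' ⊕ ipad = 45 36 36 36 36 36.
Inner input = 45 36 36 36 36 36 ∥ 75 4c 63 44 62.
Inner hash: sum = 69+54+54+54+54+54+117+76+99+68+98 = 797; mod 256 = 29 → 1d.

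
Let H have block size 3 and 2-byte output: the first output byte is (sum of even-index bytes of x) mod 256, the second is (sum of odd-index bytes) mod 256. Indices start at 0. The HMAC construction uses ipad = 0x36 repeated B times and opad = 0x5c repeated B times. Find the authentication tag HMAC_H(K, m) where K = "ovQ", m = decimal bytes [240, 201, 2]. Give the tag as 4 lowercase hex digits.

Key "ovQ" = 6f 76 51 is exactly B = 3 bytes: K' = 6f 76 51.
K' ⊕ ipad = 59 40 67.  K' ⊕ opad = 33 2a 0d.
Inner input = (K'⊕ipad) ∥ m = 59 40 67 ∥ f0 c9 02.
Inner hash: even-index sum = 393 mod 256 = 137; odd-index sum = 306 mod 256 = 50 → 89 32.
Outer input = (K'⊕opad) ∥ inner = 33 2a 0d ∥ 89 32.
Outer hash (tag): even-index sum = 114 mod 256 = 114; odd-index sum = 179 mod 256 = 179 → 72 b3.

72b3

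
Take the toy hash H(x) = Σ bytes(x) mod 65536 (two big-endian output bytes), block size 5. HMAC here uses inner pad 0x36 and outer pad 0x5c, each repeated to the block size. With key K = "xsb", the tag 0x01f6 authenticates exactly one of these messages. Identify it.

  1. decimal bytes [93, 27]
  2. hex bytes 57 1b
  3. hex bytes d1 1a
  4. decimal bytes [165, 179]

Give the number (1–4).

4

Key "xsb" = 78 73 62 is 3 bytes ≤ B = 5; zero-pad to 5 bytes: K' = 78 73 62 00 00.
K' ⊕ ipad = 4e 45 54 36 36; K' ⊕ opad = 24 2f 3e 5c 5c.
m1: inner = H(4e 45 54 36 36 5d 1b) = 01 cb; tag = H(24 2f 3e 5c 5c 01 cb) = 0215
m2: inner = H(4e 45 54 36 36 57 1b) = 01 c5; tag = H(24 2f 3e 5c 5c 01 c5) = 020f
m3: inner = H(4e 45 54 36 36 d1 1a) = 02 3e; tag = H(24 2f 3e 5c 5c 02 3e) = 0189
m4: inner = H(4e 45 54 36 36 a5 b3) = 02 ab; tag = H(24 2f 3e 5c 5c 02 ab) = 01f6 ← matches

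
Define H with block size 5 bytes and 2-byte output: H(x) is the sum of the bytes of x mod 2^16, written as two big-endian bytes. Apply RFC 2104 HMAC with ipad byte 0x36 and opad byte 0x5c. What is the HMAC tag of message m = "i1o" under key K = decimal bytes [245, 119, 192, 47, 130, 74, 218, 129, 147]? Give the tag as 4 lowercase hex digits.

01b9

Key decimal bytes [245, 119, 192, 47, 130, 74, 218, 129, 147] = f5 77 c0 2f 82 4a da 81 93 is 9 bytes > B = 5, so hash it first: H(key) = 05 15, then zero-pad to 5 bytes: K' = 05 15 00 00 00.
K' ⊕ ipad = 33 23 36 36 36.  K' ⊕ opad = 59 49 5c 5c 5c.
Inner input = (K'⊕ipad) ∥ m = 33 23 36 36 36 ∥ 69 31 6f.
Inner hash: sum = 51+35+54+54+54+105+49+111 = 513 → 02 01.
Outer input = (K'⊕opad) ∥ inner = 59 49 5c 5c 5c ∥ 02 01.
Outer hash (tag): sum = 89+73+92+92+92+2+1 = 441 → 01 b9.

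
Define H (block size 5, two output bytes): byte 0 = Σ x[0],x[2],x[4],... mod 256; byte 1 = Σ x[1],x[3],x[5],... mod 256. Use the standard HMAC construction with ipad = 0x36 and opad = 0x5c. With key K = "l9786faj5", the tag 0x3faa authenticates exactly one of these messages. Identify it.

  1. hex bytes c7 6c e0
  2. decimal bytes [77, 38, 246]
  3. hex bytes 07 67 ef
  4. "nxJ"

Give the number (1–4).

1

Key "l9786faj5" = 6c 39 37 38 36 66 61 6a 35 is 9 bytes > B = 5, so hash it first: H(key) = 6f 41, then zero-pad to 5 bytes: K' = 6f 41 00 00 00.
K' ⊕ ipad = 59 77 36 36 36; K' ⊕ opad = 33 1d 5c 5c 5c.
m1: inner = H(59 77 36 36 36 c7 6c e0) = 31 54; tag = H(33 1d 5c 5c 5c 31 54) = 3faa ← matches
m2: inner = H(59 77 36 36 36 4d 26 f6) = eb f0; tag = H(33 1d 5c 5c 5c eb f0) = db64
m3: inner = H(59 77 36 36 36 07 67 ef) = 2c a3; tag = H(33 1d 5c 5c 5c 2c a3) = 8ea5
m4: inner = H(59 77 36 36 36 6e 78 4a) = 3d 65; tag = H(33 1d 5c 5c 5c 3d 65) = 50b6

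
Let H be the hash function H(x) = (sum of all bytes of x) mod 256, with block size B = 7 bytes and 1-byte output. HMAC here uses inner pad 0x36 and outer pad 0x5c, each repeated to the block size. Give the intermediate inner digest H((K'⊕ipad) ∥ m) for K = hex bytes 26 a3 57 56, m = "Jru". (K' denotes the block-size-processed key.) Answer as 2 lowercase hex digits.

39

Key hex bytes 26 a3 57 56 is 4 bytes ≤ B = 7; zero-pad to 7 bytes: K' = 26 a3 57 56 00 00 00.
K' ⊕ ipad = 10 95 61 60 36 36 36.
Inner input = 10 95 61 60 36 36 36 ∥ 4a 72 75.
Inner hash: sum = 16+149+97+96+54+54+54+74+114+117 = 825; mod 256 = 57 → 39.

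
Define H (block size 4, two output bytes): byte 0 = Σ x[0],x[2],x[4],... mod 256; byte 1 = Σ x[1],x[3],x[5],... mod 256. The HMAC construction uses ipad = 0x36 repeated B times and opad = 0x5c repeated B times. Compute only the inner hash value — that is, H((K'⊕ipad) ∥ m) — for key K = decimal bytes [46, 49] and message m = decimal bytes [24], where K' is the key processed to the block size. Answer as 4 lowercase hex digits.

663d

Key decimal bytes [46, 49] = 2e 31 is 2 bytes ≤ B = 4; zero-pad to 4 bytes: K' = 2e 31 00 00.
K' ⊕ ipad = 18 07 36 36.
Inner input = 18 07 36 36 ∥ 18.
Inner hash: even-index sum = 102 mod 256 = 102; odd-index sum = 61 mod 256 = 61 → 66 3d.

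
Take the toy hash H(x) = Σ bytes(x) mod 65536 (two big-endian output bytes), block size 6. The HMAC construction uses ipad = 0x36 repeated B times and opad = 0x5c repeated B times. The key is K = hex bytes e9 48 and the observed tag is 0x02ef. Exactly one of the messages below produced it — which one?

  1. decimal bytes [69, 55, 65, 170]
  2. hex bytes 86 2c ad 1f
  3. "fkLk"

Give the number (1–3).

2

Key hex bytes e9 48 is 2 bytes ≤ B = 6; zero-pad to 6 bytes: K' = e9 48 00 00 00 00.
K' ⊕ ipad = df 7e 36 36 36 36; K' ⊕ opad = b5 14 5c 5c 5c 5c.
m1: inner = H(df 7e 36 36 36 36 45 37 41 aa) = 03 9c; tag = H(b5 14 5c 5c 5c 5c 03 9c) = 02d8
m2: inner = H(df 7e 36 36 36 36 86 2c ad 1f) = 03 b3; tag = H(b5 14 5c 5c 5c 5c 03 b3) = 02ef ← matches
m3: inner = H(df 7e 36 36 36 36 66 6b 4c 6b) = 03 bd; tag = H(b5 14 5c 5c 5c 5c 03 bd) = 02f9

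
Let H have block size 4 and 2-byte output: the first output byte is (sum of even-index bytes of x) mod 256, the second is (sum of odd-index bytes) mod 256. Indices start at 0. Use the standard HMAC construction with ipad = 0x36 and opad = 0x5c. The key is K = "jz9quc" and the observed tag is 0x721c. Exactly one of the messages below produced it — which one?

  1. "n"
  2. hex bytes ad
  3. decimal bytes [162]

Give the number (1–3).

1

Key "jz9quc" = 6a 7a 39 71 75 63 is 6 bytes > B = 4, so hash it first: H(key) = 18 4e, then zero-pad to 4 bytes: K' = 18 4e 00 00.
K' ⊕ ipad = 2e 78 36 36; K' ⊕ opad = 44 12 5c 5c.
m1: inner = H(2e 78 36 36 6e) = d2 ae; tag = H(44 12 5c 5c d2 ae) = 721c ← matches
m2: inner = H(2e 78 36 36 ad) = 11 ae; tag = H(44 12 5c 5c 11 ae) = b11c
m3: inner = H(2e 78 36 36 a2) = 06 ae; tag = H(44 12 5c 5c 06 ae) = a61c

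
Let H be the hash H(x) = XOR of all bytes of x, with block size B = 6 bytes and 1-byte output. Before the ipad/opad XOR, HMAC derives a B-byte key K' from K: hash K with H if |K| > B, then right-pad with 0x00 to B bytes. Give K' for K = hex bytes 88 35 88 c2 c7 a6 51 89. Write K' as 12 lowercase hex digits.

|K| = 8 > B = 6, so first hash the key.
H(K): XOR 88⊕35⊕88⊕c2⊕c7⊕a6⊕51⊕89 = 4e.
Zero-pad H(K) = 4e to 6 bytes: K' = 4e 00 00 00 00 00.

4e0000000000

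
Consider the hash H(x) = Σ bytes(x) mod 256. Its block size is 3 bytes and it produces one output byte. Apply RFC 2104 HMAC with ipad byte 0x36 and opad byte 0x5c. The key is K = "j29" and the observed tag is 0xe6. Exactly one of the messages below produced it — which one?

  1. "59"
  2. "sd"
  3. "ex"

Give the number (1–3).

1

Key "j29" = 6a 32 39 is exactly B = 3 bytes: K' = 6a 32 39.
K' ⊕ ipad = 5c 04 0f; K' ⊕ opad = 36 6e 65.
m1: inner = H(5c 04 0f 35 39) = dd; tag = H(36 6e 65 dd) = e6 ← matches
m2: inner = H(5c 04 0f 73 64) = 46; tag = H(36 6e 65 46) = 4f
m3: inner = H(5c 04 0f 65 78) = 4c; tag = H(36 6e 65 4c) = 55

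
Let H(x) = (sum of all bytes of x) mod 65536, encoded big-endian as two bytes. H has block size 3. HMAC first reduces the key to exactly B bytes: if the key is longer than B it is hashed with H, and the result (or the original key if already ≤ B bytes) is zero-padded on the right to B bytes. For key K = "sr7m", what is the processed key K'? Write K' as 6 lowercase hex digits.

|K| = 4 > B = 3, so first hash the key.
H(K): sum = 115+114+55+109 = 393 → 01 89.
Zero-pad H(K) = 01 89 to 3 bytes: K' = 01 89 00.

018900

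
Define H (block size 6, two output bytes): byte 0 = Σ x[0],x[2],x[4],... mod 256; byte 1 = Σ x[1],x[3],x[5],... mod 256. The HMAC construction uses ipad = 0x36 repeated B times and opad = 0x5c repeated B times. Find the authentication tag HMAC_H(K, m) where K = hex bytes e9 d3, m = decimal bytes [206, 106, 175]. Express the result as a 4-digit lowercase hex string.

Key hex bytes e9 d3 is 2 bytes ≤ B = 6; zero-pad to 6 bytes: K' = e9 d3 00 00 00 00.
K' ⊕ ipad = df e5 36 36 36 36.  K' ⊕ opad = b5 8f 5c 5c 5c 5c.
Inner input = (K'⊕ipad) ∥ m = df e5 36 36 36 36 ∥ ce 6a af.
Inner hash: even-index sum = 712 mod 256 = 200; odd-index sum = 443 mod 256 = 187 → c8 bb.
Outer input = (K'⊕opad) ∥ inner = b5 8f 5c 5c 5c 5c ∥ c8 bb.
Outer hash (tag): even-index sum = 565 mod 256 = 53; odd-index sum = 514 mod 256 = 2 → 35 02.

3502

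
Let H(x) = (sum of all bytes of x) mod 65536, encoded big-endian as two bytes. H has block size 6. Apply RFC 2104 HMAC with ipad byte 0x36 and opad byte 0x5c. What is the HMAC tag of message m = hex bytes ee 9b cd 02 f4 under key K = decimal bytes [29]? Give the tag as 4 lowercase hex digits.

0296

Key decimal bytes [29] = 1d is 1 byte ≤ B = 6; zero-pad to 6 bytes: K' = 1d 00 00 00 00 00.
K' ⊕ ipad = 2b 36 36 36 36 36.  K' ⊕ opad = 41 5c 5c 5c 5c 5c.
Inner input = (K'⊕ipad) ∥ m = 2b 36 36 36 36 36 ∥ ee 9b cd 02 f4.
Inner hash: sum = 43+54+54+54+54+54+238+155+205+2+244 = 1157 → 04 85.
Outer input = (K'⊕opad) ∥ inner = 41 5c 5c 5c 5c 5c ∥ 04 85.
Outer hash (tag): sum = 65+92+92+92+92+92+4+133 = 662 → 02 96.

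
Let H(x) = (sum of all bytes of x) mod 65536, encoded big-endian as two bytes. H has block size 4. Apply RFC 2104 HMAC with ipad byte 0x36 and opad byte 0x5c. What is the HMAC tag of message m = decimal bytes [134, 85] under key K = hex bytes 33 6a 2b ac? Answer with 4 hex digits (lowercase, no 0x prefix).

0300

Key hex bytes 33 6a 2b ac is exactly B = 4 bytes: K' = 33 6a 2b ac.
K' ⊕ ipad = 05 5c 1d 9a.  K' ⊕ opad = 6f 36 77 f0.
Inner input = (K'⊕ipad) ∥ m = 05 5c 1d 9a ∥ 86 55.
Inner hash: sum = 5+92+29+154+134+85 = 499 → 01 f3.
Outer input = (K'⊕opad) ∥ inner = 6f 36 77 f0 ∥ 01 f3.
Outer hash (tag): sum = 111+54+119+240+1+243 = 768 → 03 00.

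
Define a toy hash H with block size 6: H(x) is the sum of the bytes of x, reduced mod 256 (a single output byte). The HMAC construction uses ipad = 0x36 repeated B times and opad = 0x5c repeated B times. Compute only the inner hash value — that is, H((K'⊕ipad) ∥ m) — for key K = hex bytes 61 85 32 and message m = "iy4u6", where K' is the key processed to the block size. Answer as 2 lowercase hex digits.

Key hex bytes 61 85 32 is 3 bytes ≤ B = 6; zero-pad to 6 bytes: K' = 61 85 32 00 00 00.
K' ⊕ ipad = 57 b3 04 36 36 36.
Inner input = 57 b3 04 36 36 36 ∥ 69 79 34 75 36.
Inner hash: sum = 87+179+4+54+54+54+105+121+52+117+54 = 881; mod 256 = 113 → 71.

71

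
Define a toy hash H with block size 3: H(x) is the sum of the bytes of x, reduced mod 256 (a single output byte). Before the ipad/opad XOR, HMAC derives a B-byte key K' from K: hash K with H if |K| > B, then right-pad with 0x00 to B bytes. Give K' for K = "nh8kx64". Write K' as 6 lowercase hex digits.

|K| = 7 > B = 3, so first hash the key.
H(K): sum = 110+104+56+107+120+54+52 = 603; mod 256 = 91 → 5b.
Zero-pad H(K) = 5b to 3 bytes: K' = 5b 00 00.

5b0000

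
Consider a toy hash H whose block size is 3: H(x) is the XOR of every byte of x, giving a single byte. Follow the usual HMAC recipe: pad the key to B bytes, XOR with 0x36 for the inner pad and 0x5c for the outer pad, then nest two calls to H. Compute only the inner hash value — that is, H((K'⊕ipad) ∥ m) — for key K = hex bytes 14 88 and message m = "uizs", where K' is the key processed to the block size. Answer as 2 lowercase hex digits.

bf

Key hex bytes 14 88 is 2 bytes ≤ B = 3; zero-pad to 3 bytes: K' = 14 88 00.
K' ⊕ ipad = 22 be 36.
Inner input = 22 be 36 ∥ 75 69 7a 73.
Inner hash: XOR 22⊕be⊕36⊕75⊕69⊕7a⊕73 = bf.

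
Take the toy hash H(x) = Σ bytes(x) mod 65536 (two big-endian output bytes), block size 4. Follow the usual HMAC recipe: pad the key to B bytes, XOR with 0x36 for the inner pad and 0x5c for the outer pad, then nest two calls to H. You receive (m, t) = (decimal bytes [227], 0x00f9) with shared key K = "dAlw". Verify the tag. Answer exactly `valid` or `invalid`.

Key "dAlw" = 64 41 6c 77 is exactly B = 4 bytes: K' = 64 41 6c 77.
K' ⊕ ipad = 52 77 5a 41; K' ⊕ opad = 38 1d 30 2b.
Inner hash: sum = 82+119+90+65+227 = 583 → 02 47.
Outer hash (recomputed tag): sum = 56+29+48+43+2+71 = 249 → 00 f9.
Recomputed tag = 00f9; claimed = 00f9 → match.

valid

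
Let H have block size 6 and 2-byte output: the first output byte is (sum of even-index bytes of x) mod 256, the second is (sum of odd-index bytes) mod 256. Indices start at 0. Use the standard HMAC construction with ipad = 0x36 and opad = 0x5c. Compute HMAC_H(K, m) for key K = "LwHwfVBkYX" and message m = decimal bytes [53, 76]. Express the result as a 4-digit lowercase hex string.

c5fc

Key "LwHwfVBkYX" = 4c 77 48 77 66 56 42 6b 59 58 is 10 bytes > B = 6, so hash it first: H(key) = 95 07, then zero-pad to 6 bytes: K' = 95 07 00 00 00 00.
K' ⊕ ipad = a3 31 36 36 36 36.  K' ⊕ opad = c9 5b 5c 5c 5c 5c.
Inner input = (K'⊕ipad) ∥ m = a3 31 36 36 36 36 ∥ 35 4c.
Inner hash: even-index sum = 324 mod 256 = 68; odd-index sum = 233 mod 256 = 233 → 44 e9.
Outer input = (K'⊕opad) ∥ inner = c9 5b 5c 5c 5c 5c ∥ 44 e9.
Outer hash (tag): even-index sum = 453 mod 256 = 197; odd-index sum = 508 mod 256 = 252 → c5 fc.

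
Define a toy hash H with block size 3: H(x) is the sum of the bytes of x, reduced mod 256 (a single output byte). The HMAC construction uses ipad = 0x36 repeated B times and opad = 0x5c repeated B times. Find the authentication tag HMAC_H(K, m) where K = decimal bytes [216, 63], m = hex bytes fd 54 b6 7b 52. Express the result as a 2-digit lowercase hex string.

44

Key decimal bytes [216, 63] = d8 3f is 2 bytes ≤ B = 3; zero-pad to 3 bytes: K' = d8 3f 00.
K' ⊕ ipad = ee 09 36.  K' ⊕ opad = 84 63 5c.
Inner input = (K'⊕ipad) ∥ m = ee 09 36 ∥ fd 54 b6 7b 52.
Inner hash: sum = 238+9+54+253+84+182+123+82 = 1025; mod 256 = 1 → 01.
Outer input = (K'⊕opad) ∥ inner = 84 63 5c ∥ 01.
Outer hash (tag): sum = 132+99+92+1 = 324; mod 256 = 68 → 44.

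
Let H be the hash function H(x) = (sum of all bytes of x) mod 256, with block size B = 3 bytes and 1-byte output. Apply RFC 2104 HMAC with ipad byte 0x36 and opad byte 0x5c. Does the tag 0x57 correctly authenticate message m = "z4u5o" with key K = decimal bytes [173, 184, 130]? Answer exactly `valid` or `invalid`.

valid

Key decimal bytes [173, 184, 130] = ad b8 82 is exactly B = 3 bytes: K' = ad b8 82.
K' ⊕ ipad = 9b 8e b4; K' ⊕ opad = f1 e4 de.
Inner hash: sum = 155+142+180+122+52+117+53+111 = 932; mod 256 = 164 → a4.
Outer hash (recomputed tag): sum = 241+228+222+164 = 855; mod 256 = 87 → 57.
Recomputed tag = 57; claimed = 57 → match.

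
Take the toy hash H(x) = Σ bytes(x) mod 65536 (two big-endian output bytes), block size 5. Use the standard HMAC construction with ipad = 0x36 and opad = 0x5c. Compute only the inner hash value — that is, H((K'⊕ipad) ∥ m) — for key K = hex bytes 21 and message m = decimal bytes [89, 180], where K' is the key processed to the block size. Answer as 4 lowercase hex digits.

01fc

Key hex bytes 21 is 1 byte ≤ B = 5; zero-pad to 5 bytes: K' = 21 00 00 00 00.
K' ⊕ ipad = 17 36 36 36 36.
Inner input = 17 36 36 36 36 ∥ 59 b4.
Inner hash: sum = 23+54+54+54+54+89+180 = 508 → 01 fc.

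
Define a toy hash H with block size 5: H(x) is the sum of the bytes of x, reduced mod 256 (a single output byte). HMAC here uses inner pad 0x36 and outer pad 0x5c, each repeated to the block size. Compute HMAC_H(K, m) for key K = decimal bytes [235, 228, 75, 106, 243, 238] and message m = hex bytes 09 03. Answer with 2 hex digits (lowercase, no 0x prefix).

e0

Key decimal bytes [235, 228, 75, 106, 243, 238] = eb e4 4b 6a f3 ee is 6 bytes > B = 5, so hash it first: H(key) = 65, then zero-pad to 5 bytes: K' = 65 00 00 00 00.
K' ⊕ ipad = 53 36 36 36 36.  K' ⊕ opad = 39 5c 5c 5c 5c.
Inner input = (K'⊕ipad) ∥ m = 53 36 36 36 36 ∥ 09 03.
Inner hash: sum = 83+54+54+54+54+9+3 = 311; mod 256 = 55 → 37.
Outer input = (K'⊕opad) ∥ inner = 39 5c 5c 5c 5c ∥ 37.
Outer hash (tag): sum = 57+92+92+92+92+55 = 480; mod 256 = 224 → e0.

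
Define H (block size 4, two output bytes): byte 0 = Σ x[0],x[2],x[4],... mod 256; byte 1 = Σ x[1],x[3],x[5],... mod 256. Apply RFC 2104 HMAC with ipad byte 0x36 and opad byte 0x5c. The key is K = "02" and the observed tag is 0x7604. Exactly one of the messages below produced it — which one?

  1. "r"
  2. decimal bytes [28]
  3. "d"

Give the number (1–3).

1

Key "02" = 30 32 is 2 bytes ≤ B = 4; zero-pad to 4 bytes: K' = 30 32 00 00.
K' ⊕ ipad = 06 04 36 36; K' ⊕ opad = 6c 6e 5c 5c.
m1: inner = H(06 04 36 36 72) = ae 3a; tag = H(6c 6e 5c 5c ae 3a) = 7604 ← matches
m2: inner = H(06 04 36 36 1c) = 58 3a; tag = H(6c 6e 5c 5c 58 3a) = 2004
m3: inner = H(06 04 36 36 64) = a0 3a; tag = H(6c 6e 5c 5c a0 3a) = 6804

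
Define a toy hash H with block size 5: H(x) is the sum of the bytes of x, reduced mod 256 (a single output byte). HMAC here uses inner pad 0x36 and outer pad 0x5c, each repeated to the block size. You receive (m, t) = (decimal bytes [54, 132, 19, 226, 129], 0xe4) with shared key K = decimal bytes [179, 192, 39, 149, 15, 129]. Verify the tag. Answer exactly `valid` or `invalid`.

Key decimal bytes [179, 192, 39, 149, 15, 129] = b3 c0 27 95 0f 81 is 6 bytes > B = 5, so hash it first: H(key) = bf, then zero-pad to 5 bytes: K' = bf 00 00 00 00.
K' ⊕ ipad = 89 36 36 36 36; K' ⊕ opad = e3 5c 5c 5c 5c.
Inner hash: sum = 137+54+54+54+54+54+132+19+226+129 = 913; mod 256 = 145 → 91.
Outer hash (recomputed tag): sum = 227+92+92+92+92+145 = 740; mod 256 = 228 → e4.
Recomputed tag = e4; claimed = e4 → match.

valid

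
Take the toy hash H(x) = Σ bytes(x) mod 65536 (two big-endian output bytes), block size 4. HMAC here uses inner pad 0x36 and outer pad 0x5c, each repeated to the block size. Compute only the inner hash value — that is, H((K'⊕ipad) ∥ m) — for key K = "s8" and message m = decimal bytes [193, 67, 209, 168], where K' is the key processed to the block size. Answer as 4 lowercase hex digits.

Key "s8" = 73 38 is 2 bytes ≤ B = 4; zero-pad to 4 bytes: K' = 73 38 00 00.
K' ⊕ ipad = 45 0e 36 36.
Inner input = 45 0e 36 36 ∥ c1 43 d1 a8.
Inner hash: sum = 69+14+54+54+193+67+209+168 = 828 → 03 3c.

033c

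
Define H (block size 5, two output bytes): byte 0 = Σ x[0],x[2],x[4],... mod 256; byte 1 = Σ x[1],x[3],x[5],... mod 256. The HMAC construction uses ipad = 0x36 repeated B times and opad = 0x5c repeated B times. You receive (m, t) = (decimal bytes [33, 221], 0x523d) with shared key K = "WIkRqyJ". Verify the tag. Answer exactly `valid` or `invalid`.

invalid

Key "WIkRqyJ" = 57 49 6b 52 71 79 4a is 7 bytes > B = 5, so hash it first: H(key) = 7d 14, then zero-pad to 5 bytes: K' = 7d 14 00 00 00.
K' ⊕ ipad = 4b 22 36 36 36; K' ⊕ opad = 21 48 5c 5c 5c.
Inner hash: even-index sum = 404 mod 256 = 148; odd-index sum = 121 mod 256 = 121 → 94 79.
Outer hash (recomputed tag): even-index sum = 338 mod 256 = 82; odd-index sum = 312 mod 256 = 56 → 52 38.
Recomputed tag = 5238; claimed = 523d → mismatch.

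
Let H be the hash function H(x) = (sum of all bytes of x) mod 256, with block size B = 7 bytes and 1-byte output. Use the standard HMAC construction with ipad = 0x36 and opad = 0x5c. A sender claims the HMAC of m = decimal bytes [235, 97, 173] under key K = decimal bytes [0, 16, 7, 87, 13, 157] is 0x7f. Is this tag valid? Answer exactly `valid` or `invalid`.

valid

Key decimal bytes [0, 16, 7, 87, 13, 157] = 00 10 07 57 0d 9d is 6 bytes ≤ B = 7; zero-pad to 7 bytes: K' = 00 10 07 57 0d 9d 00.
K' ⊕ ipad = 36 26 31 61 3b ab 36; K' ⊕ opad = 5c 4c 5b 0b 51 c1 5c.
Inner hash: sum = 54+38+49+97+59+171+54+235+97+173 = 1027; mod 256 = 3 → 03.
Outer hash (recomputed tag): sum = 92+76+91+11+81+193+92+3 = 639; mod 256 = 127 → 7f.
Recomputed tag = 7f; claimed = 7f → match.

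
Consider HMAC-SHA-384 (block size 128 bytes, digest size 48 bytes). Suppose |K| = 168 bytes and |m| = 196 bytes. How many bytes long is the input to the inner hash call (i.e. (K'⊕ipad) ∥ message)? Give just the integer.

324

Key is 168 > 128 bytes, so it is hashed to 48 bytes then zero-padded to 128: |K'| = 128.
Inner input = (K'⊕ipad) ∥ m → 128 + 196 = 324 bytes.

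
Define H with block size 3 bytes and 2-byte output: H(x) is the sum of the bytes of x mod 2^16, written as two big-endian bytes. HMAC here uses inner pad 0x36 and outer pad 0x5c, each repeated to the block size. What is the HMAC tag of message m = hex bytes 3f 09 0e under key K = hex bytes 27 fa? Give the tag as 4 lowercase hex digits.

01e7

Key hex bytes 27 fa is 2 bytes ≤ B = 3; zero-pad to 3 bytes: K' = 27 fa 00.
K' ⊕ ipad = 11 cc 36.  K' ⊕ opad = 7b a6 5c.
Inner input = (K'⊕ipad) ∥ m = 11 cc 36 ∥ 3f 09 0e.
Inner hash: sum = 17+204+54+63+9+14 = 361 → 01 69.
Outer input = (K'⊕opad) ∥ inner = 7b a6 5c ∥ 01 69.
Outer hash (tag): sum = 123+166+92+1+105 = 487 → 01 e7.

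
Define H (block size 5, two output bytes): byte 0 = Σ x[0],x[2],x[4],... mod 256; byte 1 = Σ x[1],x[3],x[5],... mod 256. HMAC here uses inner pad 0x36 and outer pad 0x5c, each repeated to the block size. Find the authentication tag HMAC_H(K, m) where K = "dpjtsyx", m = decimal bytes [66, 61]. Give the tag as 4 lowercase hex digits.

8095

Key "dpjtsyx" = 64 70 6a 74 73 79 78 is 7 bytes > B = 5, so hash it first: H(key) = b9 5d, then zero-pad to 5 bytes: K' = b9 5d 00 00 00.
K' ⊕ ipad = 8f 6b 36 36 36.  K' ⊕ opad = e5 01 5c 5c 5c.
Inner input = (K'⊕ipad) ∥ m = 8f 6b 36 36 36 ∥ 42 3d.
Inner hash: even-index sum = 312 mod 256 = 56; odd-index sum = 227 mod 256 = 227 → 38 e3.
Outer input = (K'⊕opad) ∥ inner = e5 01 5c 5c 5c ∥ 38 e3.
Outer hash (tag): even-index sum = 640 mod 256 = 128; odd-index sum = 149 mod 256 = 149 → 80 95.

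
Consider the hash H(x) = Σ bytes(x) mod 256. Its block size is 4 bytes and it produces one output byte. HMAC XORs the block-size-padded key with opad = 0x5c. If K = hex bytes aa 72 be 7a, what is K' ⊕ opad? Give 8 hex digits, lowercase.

f62ee226

Key hex bytes aa 72 be 7a is exactly B = 4 bytes: K' = aa 72 be 7a.
XOR each byte with 0x5c: aa⊕5c=f6, 72⊕5c=2e, be⊕5c=e2, 7a⊕5c=26.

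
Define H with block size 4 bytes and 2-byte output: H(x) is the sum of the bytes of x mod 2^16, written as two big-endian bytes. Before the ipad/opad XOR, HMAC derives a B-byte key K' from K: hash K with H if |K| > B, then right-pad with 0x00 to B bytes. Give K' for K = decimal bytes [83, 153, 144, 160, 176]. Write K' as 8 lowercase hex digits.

02cc0000

|K| = 5 > B = 4, so first hash the key.
H(K): sum = 83+153+144+160+176 = 716 → 02 cc.
Zero-pad H(K) = 02 cc to 4 bytes: K' = 02 cc 00 00.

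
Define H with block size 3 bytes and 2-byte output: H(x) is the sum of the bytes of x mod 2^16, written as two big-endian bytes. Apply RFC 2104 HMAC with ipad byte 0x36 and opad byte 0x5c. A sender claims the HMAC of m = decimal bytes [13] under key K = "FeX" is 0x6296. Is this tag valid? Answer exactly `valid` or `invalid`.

invalid

Key "FeX" = 46 65 58 is exactly B = 3 bytes: K' = 46 65 58.
K' ⊕ ipad = 70 53 6e; K' ⊕ opad = 1a 39 04.
Inner hash: sum = 112+83+110+13 = 318 → 01 3e.
Outer hash (recomputed tag): sum = 26+57+4+1+62 = 150 → 00 96.
Recomputed tag = 0096; claimed = 6296 → mismatch.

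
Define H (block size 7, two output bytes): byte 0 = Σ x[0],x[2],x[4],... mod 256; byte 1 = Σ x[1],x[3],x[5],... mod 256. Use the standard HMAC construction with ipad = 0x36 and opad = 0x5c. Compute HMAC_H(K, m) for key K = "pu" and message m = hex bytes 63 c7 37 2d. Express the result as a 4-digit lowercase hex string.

Key "pu" = 70 75 is 2 bytes ≤ B = 7; zero-pad to 7 bytes: K' = 70 75 00 00 00 00 00.
K' ⊕ ipad = 46 43 36 36 36 36 36.  K' ⊕ opad = 2c 29 5c 5c 5c 5c 5c.
Inner input = (K'⊕ipad) ∥ m = 46 43 36 36 36 36 36 ∥ 63 c7 37 2d.
Inner hash: even-index sum = 476 mod 256 = 220; odd-index sum = 329 mod 256 = 73 → dc 49.
Outer input = (K'⊕opad) ∥ inner = 2c 29 5c 5c 5c 5c 5c ∥ dc 49.
Outer hash (tag): even-index sum = 393 mod 256 = 137; odd-index sum = 445 mod 256 = 189 → 89 bd.

89bd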